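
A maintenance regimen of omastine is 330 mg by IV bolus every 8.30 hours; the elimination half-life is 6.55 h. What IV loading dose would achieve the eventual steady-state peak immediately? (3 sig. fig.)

565 mg

k = ln 2 / 6.55 = 0.1058 h⁻¹
Accumulation ratio R = 1 / (1 − e^(−kτ)) = 1 / (1 − e^(−0.1058×8.30)) = 1 / (1 − 0.4155) = 1.711
Loading dose = maintenance dose × R = 330 × 1.711 ≈ 565 mg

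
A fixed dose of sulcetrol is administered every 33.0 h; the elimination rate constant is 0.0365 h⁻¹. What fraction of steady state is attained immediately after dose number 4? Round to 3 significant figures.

f_n = 1 − e^(−nkτ) = 1 − e^(−4 × 0.03650 × 33.0) = 1 − e^(−4.818) = 1 − 0.008083 ≈ 0.992

0.992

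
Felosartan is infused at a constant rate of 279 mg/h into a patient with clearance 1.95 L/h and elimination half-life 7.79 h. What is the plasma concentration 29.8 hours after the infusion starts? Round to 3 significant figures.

Css = rate / CL = 279 / 1.95 = 143.1 mg/L
k = ln 2 / 7.79 = 0.08898 h⁻¹
C(t) = Css (1 − e^(−kt)) = 143.1 × (1 − e^(−2.652)) = 143.1 × 0.9295 ≈ 133 mg/L

133 mg/L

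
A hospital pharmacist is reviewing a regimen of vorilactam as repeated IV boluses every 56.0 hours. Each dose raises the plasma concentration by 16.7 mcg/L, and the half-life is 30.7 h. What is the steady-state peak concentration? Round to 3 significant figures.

k = ln 2 / 30.7 = 0.02258 h⁻¹
Fraction remaining after one interval: e^(−kτ) = e^(−0.02258 × 56.0) = 0.2824
R = 1 / (1 − 0.2824) = 1.394
Css,max = 16.7 × 1.394 ≈ 23.3 mcg/L

23.3 mcg/L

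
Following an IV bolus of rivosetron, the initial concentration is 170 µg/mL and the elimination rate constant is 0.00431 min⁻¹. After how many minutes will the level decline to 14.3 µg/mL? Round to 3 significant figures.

574 minutes

C(t) = C₀ e^(−kt)  ⇒  t = ln(C₀/C) / k
t = ln(170/14.3) / 0.004310 = 2.476 / 0.004310 ≈ 574 minutes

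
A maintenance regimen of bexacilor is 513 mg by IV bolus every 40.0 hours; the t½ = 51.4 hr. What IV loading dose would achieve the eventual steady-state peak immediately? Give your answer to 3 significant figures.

k = ln 2 / 51.4 = 0.01349 hr⁻¹
Accumulation ratio R = 1 / (1 − e^(−kτ)) = 1 / (1 − e^(−0.01349×40.0)) = 1 / (1 − 0.5831) = 2.399
Loading dose = maintenance dose × R = 513 × 2.399 ≈ 1230 mg

1230 mg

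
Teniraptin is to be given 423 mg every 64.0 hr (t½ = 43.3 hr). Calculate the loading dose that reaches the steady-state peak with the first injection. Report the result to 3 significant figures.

660 mg

k = ln 2 / 43.3 = 0.01601 hr⁻¹
Accumulation ratio R = 1 / (1 − e^(−kτ)) = 1 / (1 − e^(−0.01601×64.0)) = 1 / (1 − 0.3590) = 1.560
Loading dose = maintenance dose × R = 423 × 1.560 ≈ 660 mg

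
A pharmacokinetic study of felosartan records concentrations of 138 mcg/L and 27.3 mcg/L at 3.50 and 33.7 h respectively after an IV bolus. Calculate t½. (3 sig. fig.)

k = ln(C₁/C₂) / (t₂ − t₁) = ln(138/27.3) / (33.7 − 3.50)
  = 1.620 / 30.20 = 0.05365 h⁻¹
t½ = ln 2 / k = ln 2 / 0.05365 ≈ 12.9 hours

12.9 hours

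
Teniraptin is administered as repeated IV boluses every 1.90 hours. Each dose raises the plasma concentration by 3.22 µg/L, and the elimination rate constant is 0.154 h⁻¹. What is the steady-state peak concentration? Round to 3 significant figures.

Fraction remaining after one interval: e^(−kτ) = e^(−0.1540 × 1.90) = 0.7463
R = 1 / (1 − 0.7463) = 3.942
Css,max = 3.22 × 3.942 ≈ 12.7 µg/L

12.7 µg/L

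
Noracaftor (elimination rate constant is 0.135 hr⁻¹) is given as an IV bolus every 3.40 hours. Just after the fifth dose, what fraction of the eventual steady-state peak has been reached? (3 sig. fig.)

f_n = 1 − e^(−nkτ) = 1 − e^(−5 × 0.1350 × 3.40) = 1 − e^(−2.295) = 1 − 0.1008 ≈ 0.899

0.899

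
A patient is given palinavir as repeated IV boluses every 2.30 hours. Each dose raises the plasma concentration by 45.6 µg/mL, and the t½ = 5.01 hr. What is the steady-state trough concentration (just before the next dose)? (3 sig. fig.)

122 µg/mL

k = ln 2 / 5.01 = 0.1384 hr⁻¹
Fraction remaining after one interval: e^(−kτ) = e^(−0.1384 × 2.30) = 0.7274
R = 1 / (1 − 0.7274) = 3.669
Css,max = 45.6 × 3.669 = 167.3 µg/mL
Css,min = Css,max × e^(−kτ) = 167.3 × 0.7274 ≈ 122 µg/mL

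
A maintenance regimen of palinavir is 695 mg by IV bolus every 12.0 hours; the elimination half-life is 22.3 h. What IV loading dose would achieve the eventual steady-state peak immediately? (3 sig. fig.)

2230 mg

k = ln 2 / 22.3 = 0.03108 h⁻¹
Accumulation ratio R = 1 / (1 − e^(−kτ)) = 1 / (1 − e^(−0.03108×12.0)) = 1 / (1 − 0.6887) = 3.212
Loading dose = maintenance dose × R = 695 × 3.212 ≈ 2230 mg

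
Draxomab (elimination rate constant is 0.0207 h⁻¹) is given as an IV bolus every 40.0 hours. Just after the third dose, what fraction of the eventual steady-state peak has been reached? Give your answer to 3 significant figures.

f_n = 1 − e^(−nkτ) = 1 − e^(−3 × 0.02070 × 40.0) = 1 − e^(−2.484) = 1 − 0.08341 ≈ 0.917

0.917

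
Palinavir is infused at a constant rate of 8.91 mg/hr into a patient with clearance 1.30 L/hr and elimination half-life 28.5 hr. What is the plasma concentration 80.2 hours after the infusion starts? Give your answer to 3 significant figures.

Css = rate / CL = 8.91 / 1.30 = 6.854 mg/L
k = ln 2 / 28.5 = 0.02432 hr⁻¹
C(t) = Css (1 − e^(−kt)) = 6.854 × (1 − e^(−1.951)) = 6.854 × 0.8578 ≈ 5.88 mg/L

5.88 mg/L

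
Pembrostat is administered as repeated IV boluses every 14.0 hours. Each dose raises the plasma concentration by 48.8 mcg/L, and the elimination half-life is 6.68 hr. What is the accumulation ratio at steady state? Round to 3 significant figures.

1.31

k = ln 2 / 6.68 = 0.1038 hr⁻¹
Fraction remaining after one interval: e^(−kτ) = e^(−0.1038 × 14.0) = 0.2339
R = 1 / (1 − 0.2339) = 1 / 0.7661 ≈ 1.31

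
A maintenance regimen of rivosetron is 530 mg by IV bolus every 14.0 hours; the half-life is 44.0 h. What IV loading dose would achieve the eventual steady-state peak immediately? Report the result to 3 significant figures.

2680 mg

k = ln 2 / 44.0 = 0.01575 h⁻¹
Accumulation ratio R = 1 / (1 − e^(−kτ)) = 1 / (1 − e^(−0.01575×14.0)) = 1 / (1 − 0.8021) = 5.053
Loading dose = maintenance dose × R = 530 × 5.053 ≈ 2680 mg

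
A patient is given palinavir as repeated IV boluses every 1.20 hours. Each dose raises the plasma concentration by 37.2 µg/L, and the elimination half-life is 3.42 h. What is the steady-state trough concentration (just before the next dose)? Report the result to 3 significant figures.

135 µg/L

k = ln 2 / 3.42 = 0.2027 h⁻¹
Fraction remaining after one interval: e^(−kτ) = e^(−0.2027 × 1.20) = 0.7841
R = 1 / (1 − 0.7841) = 4.632
Css,max = 37.2 × 4.632 = 172.3 µg/L
Css,min = Css,max × e^(−kτ) = 172.3 × 0.7841 ≈ 135 µg/L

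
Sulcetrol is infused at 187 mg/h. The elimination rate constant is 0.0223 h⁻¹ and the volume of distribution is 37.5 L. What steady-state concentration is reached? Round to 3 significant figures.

CL = k · V = 0.0223 × 37.5 = 0.8363 L/h
Css = rate / CL = 187 / 0.8363 ≈ 224 µg/mL

224 µg/mL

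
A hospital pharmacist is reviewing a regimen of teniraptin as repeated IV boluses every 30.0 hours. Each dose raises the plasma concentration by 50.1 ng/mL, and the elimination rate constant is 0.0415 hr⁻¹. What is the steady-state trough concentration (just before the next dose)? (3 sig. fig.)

20.3 ng/mL

Fraction remaining after one interval: e^(−kτ) = e^(−0.04150 × 30.0) = 0.2879
R = 1 / (1 − 0.2879) = 1.404
Css,max = 50.1 × 1.404 = 70.36 ng/mL
Css,min = Css,max × e^(−kτ) = 70.36 × 0.2879 ≈ 20.3 ng/mL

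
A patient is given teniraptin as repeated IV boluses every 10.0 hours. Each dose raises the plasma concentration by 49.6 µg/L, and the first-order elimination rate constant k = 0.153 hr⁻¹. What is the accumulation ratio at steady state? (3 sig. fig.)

1.28

Fraction remaining after one interval: e^(−kτ) = e^(−0.1530 × 10.0) = 0.2165
R = 1 / (1 − 0.2165) = 1 / 0.7835 ≈ 1.28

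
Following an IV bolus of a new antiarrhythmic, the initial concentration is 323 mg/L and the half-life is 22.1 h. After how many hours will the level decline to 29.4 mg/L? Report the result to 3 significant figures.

k = ln 2 / 22.1 = 0.03136 h⁻¹
C(t) = C₀ e^(−kt)  ⇒  t = ln(C₀/C) / k
t = ln(323/29.4) / 0.03136 = 2.397 / 0.03136 ≈ 76.4 hours

76.4 hours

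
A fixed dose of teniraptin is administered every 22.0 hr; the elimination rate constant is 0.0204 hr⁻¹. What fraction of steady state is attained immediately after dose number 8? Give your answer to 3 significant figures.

f_n = 1 − e^(−nkτ) = 1 − e^(−8 × 0.02040 × 22.0) = 1 − e^(−3.590) = 1 − 0.02759 ≈ 0.972

0.972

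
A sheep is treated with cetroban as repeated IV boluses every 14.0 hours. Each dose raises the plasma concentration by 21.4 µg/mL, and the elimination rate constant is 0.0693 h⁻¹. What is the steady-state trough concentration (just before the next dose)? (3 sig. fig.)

Fraction remaining after one interval: e^(−kτ) = e^(−0.06930 × 14.0) = 0.3790
R = 1 / (1 − 0.3790) = 1.610
Css,max = 21.4 × 1.610 = 34.46 µg/mL
Css,min = Css,max × e^(−kτ) = 34.46 × 0.3790 ≈ 13.1 µg/mL

13.1 µg/mL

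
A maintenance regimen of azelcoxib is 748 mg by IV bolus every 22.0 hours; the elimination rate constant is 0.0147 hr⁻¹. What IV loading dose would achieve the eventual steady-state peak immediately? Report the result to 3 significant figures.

Accumulation ratio R = 1 / (1 − e^(−kτ)) = 1 / (1 − e^(−0.01470×22.0)) = 1 / (1 − 0.7237) = 3.619
Loading dose = maintenance dose × R = 748 × 3.619 ≈ 2710 mg

2710 mg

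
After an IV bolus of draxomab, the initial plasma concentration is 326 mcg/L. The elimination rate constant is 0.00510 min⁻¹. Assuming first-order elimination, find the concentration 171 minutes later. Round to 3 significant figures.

136 mcg/L

C(t) = C₀ e^(−kt) = 326 × e^(−0.005100 × 171) = 326 × e^(−0.8721) = 326 × 0.4181 ≈ 136 mcg/L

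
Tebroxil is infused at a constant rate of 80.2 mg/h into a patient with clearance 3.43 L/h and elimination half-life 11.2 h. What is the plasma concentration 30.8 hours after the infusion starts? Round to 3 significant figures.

19.9 µg/mL

Css = rate / CL = 80.2 / 3.43 = 23.38 µg/mL
k = ln 2 / 11.2 = 0.06189 h⁻¹
C(t) = Css (1 − e^(−kt)) = 23.38 × (1 − e^(−1.906)) = 23.38 × 0.8513 ≈ 19.9 µg/mL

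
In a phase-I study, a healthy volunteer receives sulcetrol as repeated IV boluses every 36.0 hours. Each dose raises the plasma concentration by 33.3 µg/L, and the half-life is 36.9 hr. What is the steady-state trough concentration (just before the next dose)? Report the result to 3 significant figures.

k = ln 2 / 36.9 = 0.01878 hr⁻¹
Fraction remaining after one interval: e^(−kτ) = e^(−0.01878 × 36.0) = 0.5085
R = 1 / (1 − 0.5085) = 2.035
Css,max = 33.3 × 2.035 = 67.76 µg/L
Css,min = Css,max × e^(−kτ) = 67.76 × 0.5085 ≈ 34.5 µg/L

34.5 µg/L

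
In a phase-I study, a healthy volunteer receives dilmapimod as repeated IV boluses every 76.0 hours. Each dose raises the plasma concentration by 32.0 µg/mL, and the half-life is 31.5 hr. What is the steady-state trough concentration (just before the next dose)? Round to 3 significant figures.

k = ln 2 / 31.5 = 0.02200 hr⁻¹
Fraction remaining after one interval: e^(−kτ) = e^(−0.02200 × 76.0) = 0.1878
R = 1 / (1 − 0.1878) = 1.231
Css,max = 32.0 × 1.231 = 39.40 µg/mL
Css,min = Css,max × e^(−kτ) = 39.40 × 0.1878 ≈ 7.40 µg/mL

7.40 µg/mL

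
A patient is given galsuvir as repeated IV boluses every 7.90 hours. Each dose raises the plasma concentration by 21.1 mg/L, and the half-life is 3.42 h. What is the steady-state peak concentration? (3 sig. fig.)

k = ln 2 / 3.42 = 0.2027 h⁻¹
Fraction remaining after one interval: e^(−kτ) = e^(−0.2027 × 7.90) = 0.2017
R = 1 / (1 − 0.2017) = 1.253
Css,max = 21.1 × 1.253 ≈ 26.4 mg/L

26.4 mg/L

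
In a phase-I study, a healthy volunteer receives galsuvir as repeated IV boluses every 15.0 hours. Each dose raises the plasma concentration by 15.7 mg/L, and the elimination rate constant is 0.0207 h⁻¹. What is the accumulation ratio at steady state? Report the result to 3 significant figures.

Fraction remaining after one interval: e^(−kτ) = e^(−0.02070 × 15.0) = 0.7331
R = 1 / (1 − 0.7331) = 1 / 0.2669 ≈ 3.75

3.75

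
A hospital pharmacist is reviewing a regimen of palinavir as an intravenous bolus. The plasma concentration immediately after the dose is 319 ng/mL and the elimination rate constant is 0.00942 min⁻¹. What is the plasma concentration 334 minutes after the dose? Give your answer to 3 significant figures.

C(t) = C₀ e^(−kt) = 319 × e^(−0.009420 × 334) = 319 × e^(−3.146) = 319 × 0.04301 ≈ 13.7 ng/mL

13.7 ng/mL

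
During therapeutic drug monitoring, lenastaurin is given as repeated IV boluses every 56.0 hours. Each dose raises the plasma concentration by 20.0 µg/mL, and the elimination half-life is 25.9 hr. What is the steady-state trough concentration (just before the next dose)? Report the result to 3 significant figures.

k = ln 2 / 25.9 = 0.02676 hr⁻¹
Fraction remaining after one interval: e^(−kτ) = e^(−0.02676 × 56.0) = 0.2234
R = 1 / (1 − 0.2234) = 1.288
Css,max = 20.0 × 1.288 = 25.75 µg/mL
Css,min = Css,max × e^(−kτ) = 25.75 × 0.2234 ≈ 5.75 µg/mL

5.75 µg/mL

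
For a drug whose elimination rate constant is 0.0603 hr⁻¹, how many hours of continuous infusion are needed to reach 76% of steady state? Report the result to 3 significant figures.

23.7 hours

f = 1 − e^(−kt)  ⇒  t = −ln(1 − f) / k
t = −ln(1 − 0.76) / 0.06030 = 1.427 / 0.06030 ≈ 23.7 hours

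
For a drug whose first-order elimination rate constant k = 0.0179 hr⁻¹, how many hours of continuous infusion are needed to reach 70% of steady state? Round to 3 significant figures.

67.3 hours

f = 1 − e^(−kt)  ⇒  t = −ln(1 − f) / k
t = −ln(1 − 0.7) / 0.01790 = 1.204 / 0.01790 ≈ 67.3 hours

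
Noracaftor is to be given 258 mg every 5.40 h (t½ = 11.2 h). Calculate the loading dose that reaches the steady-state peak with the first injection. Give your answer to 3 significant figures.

k = ln 2 / 11.2 = 0.06189 h⁻¹
Accumulation ratio R = 1 / (1 − e^(−kτ)) = 1 / (1 − e^(−0.06189×5.40)) = 1 / (1 − 0.7159) = 3.520
Loading dose = maintenance dose × R = 258 × 3.520 ≈ 908 mg

908 mg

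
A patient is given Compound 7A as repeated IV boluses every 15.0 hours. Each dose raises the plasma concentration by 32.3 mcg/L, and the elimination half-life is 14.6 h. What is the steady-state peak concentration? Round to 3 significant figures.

k = ln 2 / 14.6 = 0.04748 h⁻¹
Fraction remaining after one interval: e^(−kτ) = e^(−0.04748 × 15.0) = 0.4906
R = 1 / (1 − 0.4906) = 1.963
Css,max = 32.3 × 1.963 ≈ 63.4 mcg/L

63.4 mcg/L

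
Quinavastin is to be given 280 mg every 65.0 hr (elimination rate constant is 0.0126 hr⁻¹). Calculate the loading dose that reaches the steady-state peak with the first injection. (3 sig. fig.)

Accumulation ratio R = 1 / (1 − e^(−kτ)) = 1 / (1 − e^(−0.01260×65.0)) = 1 / (1 − 0.4409) = 1.789
Loading dose = maintenance dose × R = 280 × 1.789 ≈ 501 mg

501 mg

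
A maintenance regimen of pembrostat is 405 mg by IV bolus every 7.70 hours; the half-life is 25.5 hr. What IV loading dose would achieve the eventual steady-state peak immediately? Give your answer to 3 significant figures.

2140 mg

k = ln 2 / 25.5 = 0.02718 hr⁻¹
Accumulation ratio R = 1 / (1 − e^(−kτ)) = 1 / (1 − e^(−0.02718×7.70)) = 1 / (1 − 0.8111) = 5.295
Loading dose = maintenance dose × R = 405 × 5.295 ≈ 2140 mg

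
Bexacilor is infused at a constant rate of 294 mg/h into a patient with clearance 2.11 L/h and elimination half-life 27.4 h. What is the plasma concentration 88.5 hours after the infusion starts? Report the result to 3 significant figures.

124 µg/mL

Css = rate / CL = 294 / 2.11 = 139.3 µg/mL
k = ln 2 / 27.4 = 0.02530 h⁻¹
C(t) = Css (1 − e^(−kt)) = 139.3 × (1 − e^(−2.239)) = 139.3 × 0.8934 ≈ 124 µg/mL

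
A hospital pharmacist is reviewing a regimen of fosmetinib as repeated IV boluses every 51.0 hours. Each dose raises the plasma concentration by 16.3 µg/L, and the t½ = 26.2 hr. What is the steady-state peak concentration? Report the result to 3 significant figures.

k = ln 2 / 26.2 = 0.02646 hr⁻¹
Fraction remaining after one interval: e^(−kτ) = e^(−0.02646 × 51.0) = 0.2594
R = 1 / (1 − 0.2594) = 1.350
Css,max = 16.3 × 1.350 ≈ 22.0 µg/L

22.0 µg/L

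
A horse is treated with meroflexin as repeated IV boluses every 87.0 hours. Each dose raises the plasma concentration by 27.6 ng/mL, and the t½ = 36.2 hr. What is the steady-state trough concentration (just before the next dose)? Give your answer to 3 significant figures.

k = ln 2 / 36.2 = 0.01915 hr⁻¹
Fraction remaining after one interval: e^(−kτ) = e^(−0.01915 × 87.0) = 0.1890
R = 1 / (1 − 0.1890) = 1.233
Css,max = 27.6 × 1.233 = 34.03 ng/mL
Css,min = Css,max × e^(−kτ) = 34.03 × 0.1890 ≈ 6.43 ng/mL

6.43 ng/mL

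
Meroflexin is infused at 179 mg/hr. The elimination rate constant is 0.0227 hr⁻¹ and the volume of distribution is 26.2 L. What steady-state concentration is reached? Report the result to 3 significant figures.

301 µg/mL

CL = k · V = 0.0227 × 26.2 = 0.5947 L/hr
Css = rate / CL = 179 / 0.5947 ≈ 301 µg/mL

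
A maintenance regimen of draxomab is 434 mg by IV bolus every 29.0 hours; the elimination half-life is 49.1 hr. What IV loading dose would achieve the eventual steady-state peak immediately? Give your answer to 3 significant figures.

1290 mg

k = ln 2 / 49.1 = 0.01412 hr⁻¹
Accumulation ratio R = 1 / (1 − e^(−kτ)) = 1 / (1 − e^(−0.01412×29.0)) = 1 / (1 − 0.6641) = 2.977
Loading dose = maintenance dose × R = 434 × 2.977 ≈ 1290 mg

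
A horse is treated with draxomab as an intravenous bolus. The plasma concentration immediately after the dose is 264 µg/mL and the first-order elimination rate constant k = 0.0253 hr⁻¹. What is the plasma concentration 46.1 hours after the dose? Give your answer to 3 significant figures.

82.2 µg/mL

C(t) = C₀ e^(−kt) = 264 × e^(−0.02530 × 46.1) = 264 × e^(−1.166) = 264 × 0.3115 ≈ 82.2 µg/mL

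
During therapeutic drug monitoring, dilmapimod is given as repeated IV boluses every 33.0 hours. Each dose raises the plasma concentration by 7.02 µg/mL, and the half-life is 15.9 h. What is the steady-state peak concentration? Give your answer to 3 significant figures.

9.20 µg/mL

k = ln 2 / 15.9 = 0.04359 h⁻¹
Fraction remaining after one interval: e^(−kτ) = e^(−0.04359 × 33.0) = 0.2373
R = 1 / (1 − 0.2373) = 1.311
Css,max = 7.02 × 1.311 ≈ 9.20 µg/mL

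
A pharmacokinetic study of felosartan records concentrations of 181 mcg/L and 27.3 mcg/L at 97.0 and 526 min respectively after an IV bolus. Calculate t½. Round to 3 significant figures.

k = ln(C₁/C₂) / (t₂ − t₁) = ln(181/27.3) / (526 − 97.0)
  = 1.892 / 429.0 = 0.004409 min⁻¹
t½ = ln 2 / k = ln 2 / 0.004409 ≈ 157 minutes

157 minutes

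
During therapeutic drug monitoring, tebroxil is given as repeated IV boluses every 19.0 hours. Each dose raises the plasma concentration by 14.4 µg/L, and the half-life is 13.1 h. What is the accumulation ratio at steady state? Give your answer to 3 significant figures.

1.58

k = ln 2 / 13.1 = 0.05291 h⁻¹
Fraction remaining after one interval: e^(−kτ) = e^(−0.05291 × 19.0) = 0.3659
R = 1 / (1 − 0.3659) = 1 / 0.6341 ≈ 1.58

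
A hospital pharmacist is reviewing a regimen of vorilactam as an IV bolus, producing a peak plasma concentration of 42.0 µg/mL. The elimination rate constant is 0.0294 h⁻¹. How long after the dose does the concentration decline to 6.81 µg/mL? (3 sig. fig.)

C(t) = C₀ e^(−kt)  ⇒  t = ln(C₀/C) / k
t = ln(42.0/6.81) / 0.02940 = 1.819 / 0.02940 ≈ 61.9 hours

61.9 hours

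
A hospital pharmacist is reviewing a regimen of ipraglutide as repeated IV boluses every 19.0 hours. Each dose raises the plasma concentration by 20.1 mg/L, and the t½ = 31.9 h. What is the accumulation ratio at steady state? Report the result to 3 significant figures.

k = ln 2 / 31.9 = 0.02173 h⁻¹
Fraction remaining after one interval: e^(−kτ) = e^(−0.02173 × 19.0) = 0.6618
R = 1 / (1 − 0.6618) = 1 / 0.3382 ≈ 2.96

2.96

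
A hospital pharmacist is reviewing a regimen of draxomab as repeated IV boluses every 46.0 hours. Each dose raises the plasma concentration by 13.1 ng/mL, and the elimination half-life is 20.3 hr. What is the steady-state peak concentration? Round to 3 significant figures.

16.5 ng/mL

k = ln 2 / 20.3 = 0.03415 hr⁻¹
Fraction remaining after one interval: e^(−kτ) = e^(−0.03415 × 46.0) = 0.2079
R = 1 / (1 − 0.2079) = 1.262
Css,max = 13.1 × 1.262 ≈ 16.5 ng/mL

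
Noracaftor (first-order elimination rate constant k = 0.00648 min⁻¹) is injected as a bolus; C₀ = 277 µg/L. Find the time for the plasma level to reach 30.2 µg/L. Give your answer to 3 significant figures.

342 minutes

C(t) = C₀ e^(−kt)  ⇒  t = ln(C₀/C) / k
t = ln(277/30.2) / 0.006480 = 2.216 / 0.006480 ≈ 342 minutes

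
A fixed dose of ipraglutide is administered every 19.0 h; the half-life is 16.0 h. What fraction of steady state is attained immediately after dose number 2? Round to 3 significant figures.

0.807

k = ln 2 / 16.0 = 0.04332 h⁻¹
f_n = 1 − e^(−nkτ) = 1 − e^(−2 × 0.04332 × 19.0) = 1 − e^(−1.646) = 1 − 0.1928 ≈ 0.807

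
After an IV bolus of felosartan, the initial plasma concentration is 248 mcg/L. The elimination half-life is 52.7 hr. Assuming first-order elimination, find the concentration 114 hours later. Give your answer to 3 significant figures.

55.4 mcg/L

k = ln 2 / 52.7 = 0.01315 hr⁻¹
C(t) = C₀ e^(−kt) = 248 × e^(−0.01315 × 114) = 248 × e^(−1.499) = 248 × 0.2233 ≈ 55.4 mcg/L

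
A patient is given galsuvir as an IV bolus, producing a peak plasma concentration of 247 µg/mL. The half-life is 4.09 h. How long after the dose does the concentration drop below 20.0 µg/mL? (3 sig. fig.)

k = ln 2 / 4.09 = 0.1695 h⁻¹
C(t) = C₀ e^(−kt)  ⇒  t = ln(C₀/C) / k
t = ln(247/20.0) / 0.1695 = 2.514 / 0.1695 ≈ 14.8 hours

14.8 hours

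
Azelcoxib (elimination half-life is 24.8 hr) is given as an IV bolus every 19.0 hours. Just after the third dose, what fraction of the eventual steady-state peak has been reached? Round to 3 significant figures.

0.797

k = ln 2 / 24.8 = 0.02795 hr⁻¹
f_n = 1 − e^(−nkτ) = 1 − e^(−3 × 0.02795 × 19.0) = 1 − e^(−1.593) = 1 − 0.2033 ≈ 0.797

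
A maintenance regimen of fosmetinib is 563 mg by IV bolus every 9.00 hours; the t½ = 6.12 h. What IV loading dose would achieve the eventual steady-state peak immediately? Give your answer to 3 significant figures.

k = ln 2 / 6.12 = 0.1133 h⁻¹
Accumulation ratio R = 1 / (1 − e^(−kτ)) = 1 / (1 − e^(−0.1133×9.00)) = 1 / (1 − 0.3608) = 1.565
Loading dose = maintenance dose × R = 563 × 1.565 ≈ 881 mg

881 mg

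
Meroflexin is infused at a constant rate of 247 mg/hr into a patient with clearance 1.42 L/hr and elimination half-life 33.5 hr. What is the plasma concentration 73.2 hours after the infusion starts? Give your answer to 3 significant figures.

136 µg/mL

Css = rate / CL = 247 / 1.42 = 173.9 µg/mL
k = ln 2 / 33.5 = 0.02069 hr⁻¹
C(t) = Css (1 − e^(−kt)) = 173.9 × (1 − e^(−1.515)) = 173.9 × 0.7801 ≈ 136 µg/mL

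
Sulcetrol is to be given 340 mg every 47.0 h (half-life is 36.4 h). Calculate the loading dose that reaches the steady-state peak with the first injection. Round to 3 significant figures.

575 mg

k = ln 2 / 36.4 = 0.01904 h⁻¹
Accumulation ratio R = 1 / (1 − e^(−kτ)) = 1 / (1 − e^(−0.01904×47.0)) = 1 / (1 − 0.4086) = 1.691
Loading dose = maintenance dose × R = 340 × 1.691 ≈ 575 mg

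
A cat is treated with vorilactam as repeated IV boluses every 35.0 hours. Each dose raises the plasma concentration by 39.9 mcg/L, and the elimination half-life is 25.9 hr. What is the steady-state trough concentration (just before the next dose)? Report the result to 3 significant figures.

25.7 mcg/L

k = ln 2 / 25.9 = 0.02676 hr⁻¹
Fraction remaining after one interval: e^(−kτ) = e^(−0.02676 × 35.0) = 0.3919
R = 1 / (1 − 0.3919) = 1.645
Css,max = 39.9 × 1.645 = 65.62 mcg/L
Css,min = Css,max × e^(−kτ) = 65.62 × 0.3919 ≈ 25.7 mcg/L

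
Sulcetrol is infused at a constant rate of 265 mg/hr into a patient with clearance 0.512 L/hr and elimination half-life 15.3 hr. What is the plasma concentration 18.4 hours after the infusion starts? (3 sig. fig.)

Css = rate / CL = 265 / 0.512 = 517.6 µg/mL
k = ln 2 / 15.3 = 0.04530 hr⁻¹
C(t) = Css (1 − e^(−kt)) = 517.6 × (1 − e^(−0.8336)) = 517.6 × 0.5655 ≈ 293 µg/mL

293 µg/mL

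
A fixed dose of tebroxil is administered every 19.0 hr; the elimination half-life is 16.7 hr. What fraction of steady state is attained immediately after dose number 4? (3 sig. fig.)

k = ln 2 / 16.7 = 0.04151 hr⁻¹
f_n = 1 − e^(−nkτ) = 1 − e^(−4 × 0.04151 × 19.0) = 1 − e^(−3.154) = 1 − 0.04266 ≈ 0.957

0.957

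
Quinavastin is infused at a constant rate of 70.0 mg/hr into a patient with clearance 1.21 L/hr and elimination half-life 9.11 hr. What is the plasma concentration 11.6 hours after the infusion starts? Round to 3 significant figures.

33.9 mg/L

Css = rate / CL = 70.0 / 1.21 = 57.85 mg/L
k = ln 2 / 9.11 = 0.07609 hr⁻¹
C(t) = Css (1 − e^(−kt)) = 57.85 × (1 − e^(−0.8826)) = 57.85 × 0.5863 ≈ 33.9 mg/L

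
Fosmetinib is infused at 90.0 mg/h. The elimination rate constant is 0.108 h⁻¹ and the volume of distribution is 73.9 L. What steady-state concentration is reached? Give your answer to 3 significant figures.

CL = k · V = 0.108 × 73.9 = 7.981 L/h
Css = rate / CL = 90.0 / 7.981 ≈ 11.3 µg/mL

11.3 µg/mL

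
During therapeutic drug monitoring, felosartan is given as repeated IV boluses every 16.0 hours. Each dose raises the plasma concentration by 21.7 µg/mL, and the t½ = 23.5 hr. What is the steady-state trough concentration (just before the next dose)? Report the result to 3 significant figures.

k = ln 2 / 23.5 = 0.02950 hr⁻¹
Fraction remaining after one interval: e^(−kτ) = e^(−0.02950 × 16.0) = 0.6238
R = 1 / (1 − 0.6238) = 2.658
Css,max = 21.7 × 2.658 = 57.68 µg/mL
Css,min = Css,max × e^(−kτ) = 57.68 × 0.6238 ≈ 36.0 µg/mL

36.0 µg/mL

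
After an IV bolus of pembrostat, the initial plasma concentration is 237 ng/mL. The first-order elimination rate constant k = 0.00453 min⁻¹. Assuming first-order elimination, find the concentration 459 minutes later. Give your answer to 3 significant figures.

29.6 ng/mL

C(t) = C₀ e^(−kt) = 237 × e^(−0.004530 × 459) = 237 × e^(−2.079) = 237 × 0.1250 ≈ 29.6 ng/mL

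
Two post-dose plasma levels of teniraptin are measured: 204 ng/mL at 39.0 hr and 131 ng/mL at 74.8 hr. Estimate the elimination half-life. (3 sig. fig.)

k = ln(C₁/C₂) / (t₂ − t₁) = ln(204/131) / (74.8 − 39.0)
  = 0.4429 / 35.80 = 0.01237 hr⁻¹
t½ = ln 2 / k = ln 2 / 0.01237 ≈ 56.0 hours

56.0 hours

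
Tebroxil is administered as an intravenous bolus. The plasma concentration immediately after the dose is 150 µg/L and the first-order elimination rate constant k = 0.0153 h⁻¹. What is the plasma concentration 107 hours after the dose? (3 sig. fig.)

29.2 µg/L

C(t) = C₀ e^(−kt) = 150 × e^(−0.01530 × 107) = 150 × e^(−1.637) = 150 × 0.1945 ≈ 29.2 µg/L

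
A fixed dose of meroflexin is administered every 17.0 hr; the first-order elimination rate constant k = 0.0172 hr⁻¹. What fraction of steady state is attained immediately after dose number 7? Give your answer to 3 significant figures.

0.871

f_n = 1 − e^(−nkτ) = 1 − e^(−7 × 0.01720 × 17.0) = 1 − e^(−2.047) = 1 − 0.1291 ≈ 0.871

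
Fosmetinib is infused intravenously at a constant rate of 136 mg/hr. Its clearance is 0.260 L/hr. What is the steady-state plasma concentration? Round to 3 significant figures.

523 mg/L

Css = infusion rate / CL = 136 / 0.260 ≈ 523 mg/L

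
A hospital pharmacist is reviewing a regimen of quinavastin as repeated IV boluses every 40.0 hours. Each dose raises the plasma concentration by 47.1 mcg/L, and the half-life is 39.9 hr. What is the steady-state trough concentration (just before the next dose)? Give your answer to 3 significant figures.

k = ln 2 / 39.9 = 0.01737 hr⁻¹
Fraction remaining after one interval: e^(−kτ) = e^(−0.01737 × 40.0) = 0.4991
R = 1 / (1 − 0.4991) = 1.997
Css,max = 47.1 × 1.997 = 94.04 mcg/L
Css,min = Css,max × e^(−kτ) = 94.04 × 0.4991 ≈ 46.9 mcg/L

46.9 mcg/L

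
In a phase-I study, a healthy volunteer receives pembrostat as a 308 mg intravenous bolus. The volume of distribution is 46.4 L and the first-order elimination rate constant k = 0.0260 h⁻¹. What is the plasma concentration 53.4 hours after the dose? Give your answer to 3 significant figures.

1.66 mg/L

C₀ = dose / V = 308 / 46.4 = 6.638 mg/L
C(t) = C₀ e^(−kt) = 6.638 × e^(−0.02600 × 53.4) = 6.638 × e^(−1.388) = 6.638 × 0.2495 ≈ 1.66 mg/L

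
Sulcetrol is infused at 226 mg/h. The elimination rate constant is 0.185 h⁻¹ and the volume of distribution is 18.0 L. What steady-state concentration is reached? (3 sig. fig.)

67.9 µg/mL

CL = k · V = 0.185 × 18.0 = 3.330 L/h
Css = rate / CL = 226 / 3.330 ≈ 67.9 µg/mL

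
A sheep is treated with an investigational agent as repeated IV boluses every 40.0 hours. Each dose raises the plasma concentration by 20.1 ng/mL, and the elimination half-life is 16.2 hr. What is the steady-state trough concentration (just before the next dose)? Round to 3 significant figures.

k = ln 2 / 16.2 = 0.04279 hr⁻¹
Fraction remaining after one interval: e^(−kτ) = e^(−0.04279 × 40.0) = 0.1806
R = 1 / (1 − 0.1806) = 1.220
Css,max = 20.1 × 1.220 = 24.53 ng/mL
Css,min = Css,max × e^(−kτ) = 24.53 × 0.1806 ≈ 4.43 ng/mL

4.43 ng/mL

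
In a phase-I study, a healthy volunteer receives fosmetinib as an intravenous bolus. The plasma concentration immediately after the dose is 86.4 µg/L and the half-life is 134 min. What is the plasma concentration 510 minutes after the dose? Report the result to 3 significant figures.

6.18 µg/L

k = ln 2 / 134 = 0.005173 min⁻¹
C(t) = C₀ e^(−kt) = 86.4 × e^(−0.005173 × 510) = 86.4 × e^(−2.638) = 86.4 × 0.07150 ≈ 6.18 µg/L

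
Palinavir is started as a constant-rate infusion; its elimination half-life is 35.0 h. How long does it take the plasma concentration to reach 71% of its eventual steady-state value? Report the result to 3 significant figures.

62.5 hours

k = ln 2 / 35.0 = 0.01980 h⁻¹
f = 1 − e^(−kt)  ⇒  t = −ln(1 − f) / k
t = −ln(1 − 0.71) / 0.01980 = 1.238 / 0.01980 ≈ 62.5 hours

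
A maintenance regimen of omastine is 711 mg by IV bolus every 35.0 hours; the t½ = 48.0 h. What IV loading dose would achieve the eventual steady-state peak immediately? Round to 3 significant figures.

k = ln 2 / 48.0 = 0.01444 h⁻¹
Accumulation ratio R = 1 / (1 − e^(−kτ)) = 1 / (1 − e^(−0.01444×35.0)) = 1 / (1 − 0.6033) = 2.520
Loading dose = maintenance dose × R = 711 × 2.520 ≈ 1790 mg

1790 mg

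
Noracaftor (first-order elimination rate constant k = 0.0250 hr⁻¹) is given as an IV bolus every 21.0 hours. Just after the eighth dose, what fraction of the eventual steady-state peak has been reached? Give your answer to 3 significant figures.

f_n = 1 − e^(−nkτ) = 1 − e^(−8 × 0.02500 × 21.0) = 1 − e^(−4.200) = 1 − 0.01500 ≈ 0.985

0.985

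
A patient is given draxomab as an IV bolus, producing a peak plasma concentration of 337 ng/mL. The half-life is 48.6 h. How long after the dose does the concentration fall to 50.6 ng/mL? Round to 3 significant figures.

133 hours

k = ln 2 / 48.6 = 0.01426 h⁻¹
C(t) = C₀ e^(−kt)  ⇒  t = ln(C₀/C) / k
t = ln(337/50.6) / 0.01426 = 1.896 / 0.01426 ≈ 133 hours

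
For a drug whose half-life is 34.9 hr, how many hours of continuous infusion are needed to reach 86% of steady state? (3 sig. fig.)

99.0 hours

k = ln 2 / 34.9 = 0.01986 hr⁻¹
f = 1 − e^(−kt)  ⇒  t = −ln(1 − f) / k
t = −ln(1 − 0.86) / 0.01986 = 1.966 / 0.01986 ≈ 99.0 hours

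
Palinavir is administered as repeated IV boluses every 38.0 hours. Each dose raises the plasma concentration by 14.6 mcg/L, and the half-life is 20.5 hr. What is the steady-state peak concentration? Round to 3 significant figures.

20.2 mcg/L

k = ln 2 / 20.5 = 0.03381 hr⁻¹
Fraction remaining after one interval: e^(−kτ) = e^(−0.03381 × 38.0) = 0.2767
R = 1 / (1 − 0.2767) = 1.383
Css,max = 14.6 × 1.383 ≈ 20.2 mcg/L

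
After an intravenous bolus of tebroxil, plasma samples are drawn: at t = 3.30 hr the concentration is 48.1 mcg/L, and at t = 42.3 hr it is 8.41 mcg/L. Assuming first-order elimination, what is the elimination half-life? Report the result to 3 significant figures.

15.5 hours

k = ln(C₁/C₂) / (t₂ − t₁) = ln(48.1/8.41) / (42.3 − 3.30)
  = 1.744 / 39.00 = 0.04471 hr⁻¹
t½ = ln 2 / k = ln 2 / 0.04471 ≈ 15.5 hours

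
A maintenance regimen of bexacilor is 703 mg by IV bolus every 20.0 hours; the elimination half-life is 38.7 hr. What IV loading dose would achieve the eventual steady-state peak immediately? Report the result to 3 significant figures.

2330 mg

k = ln 2 / 38.7 = 0.01791 hr⁻¹
Accumulation ratio R = 1 / (1 − e^(−kτ)) = 1 / (1 − e^(−0.01791×20.0)) = 1 / (1 − 0.6989) = 3.321
Loading dose = maintenance dose × R = 703 × 3.321 ≈ 2330 mg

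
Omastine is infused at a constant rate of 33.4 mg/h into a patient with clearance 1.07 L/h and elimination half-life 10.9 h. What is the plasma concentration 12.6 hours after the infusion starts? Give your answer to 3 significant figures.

Css = rate / CL = 33.4 / 1.07 = 31.21 mg/L
k = ln 2 / 10.9 = 0.06359 h⁻¹
C(t) = Css (1 − e^(−kt)) = 31.21 × (1 − e^(−0.8013)) = 31.21 × 0.5512 ≈ 17.2 mg/L

17.2 mg/L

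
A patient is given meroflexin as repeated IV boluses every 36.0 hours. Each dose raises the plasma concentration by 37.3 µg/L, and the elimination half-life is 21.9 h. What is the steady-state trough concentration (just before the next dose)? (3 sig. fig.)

17.6 µg/L

k = ln 2 / 21.9 = 0.03165 h⁻¹
Fraction remaining after one interval: e^(−kτ) = e^(−0.03165 × 36.0) = 0.3200
R = 1 / (1 − 0.3200) = 1.471
Css,max = 37.3 × 1.471 = 54.85 µg/L
Css,min = Css,max × e^(−kτ) = 54.85 × 0.3200 ≈ 17.6 µg/L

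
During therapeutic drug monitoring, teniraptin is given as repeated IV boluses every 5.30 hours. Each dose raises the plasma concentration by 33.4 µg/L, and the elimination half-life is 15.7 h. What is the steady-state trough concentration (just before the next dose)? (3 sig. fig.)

k = ln 2 / 15.7 = 0.04415 h⁻¹
Fraction remaining after one interval: e^(−kτ) = e^(−0.04415 × 5.30) = 0.7914
R = 1 / (1 − 0.7914) = 4.793
Css,max = 33.4 × 4.793 = 160.1 µg/L
Css,min = Css,max × e^(−kτ) = 160.1 × 0.7914 ≈ 127 µg/L

127 µg/L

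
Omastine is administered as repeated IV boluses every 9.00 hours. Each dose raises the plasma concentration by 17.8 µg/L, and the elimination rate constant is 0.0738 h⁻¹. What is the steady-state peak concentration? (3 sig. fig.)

Fraction remaining after one interval: e^(−kτ) = e^(−0.07380 × 9.00) = 0.5147
R = 1 / (1 − 0.5147) = 2.061
Css,max = 17.8 × 2.061 ≈ 36.7 µg/L

36.7 µg/L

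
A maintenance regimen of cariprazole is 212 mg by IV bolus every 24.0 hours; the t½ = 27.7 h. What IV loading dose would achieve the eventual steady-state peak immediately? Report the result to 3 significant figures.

k = ln 2 / 27.7 = 0.02502 h⁻¹
Accumulation ratio R = 1 / (1 − e^(−kτ)) = 1 / (1 − e^(−0.02502×24.0)) = 1 / (1 − 0.5485) = 2.215
Loading dose = maintenance dose × R = 212 × 2.215 ≈ 470 mg

470 mg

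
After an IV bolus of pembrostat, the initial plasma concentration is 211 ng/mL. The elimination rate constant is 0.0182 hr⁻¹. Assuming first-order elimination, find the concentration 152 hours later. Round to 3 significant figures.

13.3 ng/mL

C(t) = C₀ e^(−kt) = 211 × e^(−0.01820 × 152) = 211 × e^(−2.766) = 211 × 0.06289 ≈ 13.3 ng/mL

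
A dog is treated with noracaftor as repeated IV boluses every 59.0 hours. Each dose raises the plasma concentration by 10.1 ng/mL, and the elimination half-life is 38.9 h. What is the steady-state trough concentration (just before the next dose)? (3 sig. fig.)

5.43 ng/mL

k = ln 2 / 38.9 = 0.01782 h⁻¹
Fraction remaining after one interval: e^(−kτ) = e^(−0.01782 × 59.0) = 0.3495
R = 1 / (1 − 0.3495) = 1.537
Css,max = 10.1 × 1.537 = 15.53 ng/mL
Css,min = Css,max × e^(−kτ) = 15.53 × 0.3495 ≈ 5.43 ng/mL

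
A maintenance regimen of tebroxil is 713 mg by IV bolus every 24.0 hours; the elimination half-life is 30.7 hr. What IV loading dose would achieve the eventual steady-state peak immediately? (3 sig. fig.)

k = ln 2 / 30.7 = 0.02258 hr⁻¹
Accumulation ratio R = 1 / (1 − e^(−kτ)) = 1 / (1 − e^(−0.02258×24.0)) = 1 / (1 − 0.5817) = 2.390
Loading dose = maintenance dose × R = 713 × 2.390 ≈ 1700 mg

1700 mg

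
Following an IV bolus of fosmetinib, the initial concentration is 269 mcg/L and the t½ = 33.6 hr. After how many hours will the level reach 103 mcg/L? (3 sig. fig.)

46.5 hours

k = ln 2 / 33.6 = 0.02063 hr⁻¹
C(t) = C₀ e^(−kt)  ⇒  t = ln(C₀/C) / k
t = ln(269/103) / 0.02063 = 0.9600 / 0.02063 ≈ 46.5 hours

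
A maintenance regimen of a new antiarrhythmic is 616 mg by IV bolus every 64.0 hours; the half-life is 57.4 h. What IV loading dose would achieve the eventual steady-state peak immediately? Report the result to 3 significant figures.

k = ln 2 / 57.4 = 0.01208 h⁻¹
Accumulation ratio R = 1 / (1 − e^(−kτ)) = 1 / (1 − e^(−0.01208×64.0)) = 1 / (1 − 0.4617) = 1.858
Loading dose = maintenance dose × R = 616 × 1.858 ≈ 1140 mg

1140 mg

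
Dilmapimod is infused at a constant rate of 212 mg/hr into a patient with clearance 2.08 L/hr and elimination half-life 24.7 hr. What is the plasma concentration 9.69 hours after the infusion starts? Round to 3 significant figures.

Css = rate / CL = 212 / 2.08 = 101.9 mg/L
k = ln 2 / 24.7 = 0.02806 hr⁻¹
C(t) = Css (1 − e^(−kt)) = 101.9 × (1 − e^(−0.2719)) = 101.9 × 0.2381 ≈ 24.3 mg/L

24.3 mg/L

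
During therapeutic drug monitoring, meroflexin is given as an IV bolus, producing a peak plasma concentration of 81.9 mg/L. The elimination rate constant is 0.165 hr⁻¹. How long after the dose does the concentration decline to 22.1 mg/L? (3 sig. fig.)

C(t) = C₀ e^(−kt)  ⇒  t = ln(C₀/C) / k
t = ln(81.9/22.1) / 0.1650 = 1.310 / 0.1650 ≈ 7.94 hours

7.94 hours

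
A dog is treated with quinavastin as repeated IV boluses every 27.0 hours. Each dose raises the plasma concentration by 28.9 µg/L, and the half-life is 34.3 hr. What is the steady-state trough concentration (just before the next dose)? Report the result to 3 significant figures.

k = ln 2 / 34.3 = 0.02021 hr⁻¹
Fraction remaining after one interval: e^(−kτ) = e^(−0.02021 × 27.0) = 0.5795
R = 1 / (1 − 0.5795) = 2.378
Css,max = 28.9 × 2.378 = 68.72 µg/L
Css,min = Css,max × e^(−kτ) = 68.72 × 0.5795 ≈ 39.8 µg/L

39.8 µg/L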